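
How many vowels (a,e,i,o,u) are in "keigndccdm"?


Input: keigndccdm
Checking each character:
  'k' at position 0: consonant
  'e' at position 1: vowel (running total: 1)
  'i' at position 2: vowel (running total: 2)
  'g' at position 3: consonant
  'n' at position 4: consonant
  'd' at position 5: consonant
  'c' at position 6: consonant
  'c' at position 7: consonant
  'd' at position 8: consonant
  'm' at position 9: consonant
Total vowels: 2

2


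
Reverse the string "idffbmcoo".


Input: idffbmcoo
Reading characters right to left:
  Position 8: 'o'
  Position 7: 'o'
  Position 6: 'c'
  Position 5: 'm'
  Position 4: 'b'
  Position 3: 'f'
  Position 2: 'f'
  Position 1: 'd'
  Position 0: 'i'
Reversed: oocmbffdi

oocmbffdi


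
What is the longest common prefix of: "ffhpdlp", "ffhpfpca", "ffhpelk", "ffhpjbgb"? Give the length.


Words: ffhpdlp, ffhpfpca, ffhpelk, ffhpjbgb
  Position 0: all 'f' => match
  Position 1: all 'f' => match
  Position 2: all 'h' => match
  Position 3: all 'p' => match
  Position 4: ('d', 'f', 'e', 'j') => mismatch, stop
LCP = "ffhp" (length 4)

4


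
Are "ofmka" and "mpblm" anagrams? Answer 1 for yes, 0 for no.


Strings: "ofmka", "mpblm"
Sorted first:  afkmo
Sorted second: blmmp
Differ at position 0: 'a' vs 'b' => not anagrams

0


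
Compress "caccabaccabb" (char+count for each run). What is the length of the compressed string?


Input: caccabaccabb
Runs:
  'c' x 1 => "c1"
  'a' x 1 => "a1"
  'c' x 2 => "c2"
  'a' x 1 => "a1"
  'b' x 1 => "b1"
  'a' x 1 => "a1"
  'c' x 2 => "c2"
  'a' x 1 => "a1"
  'b' x 2 => "b2"
Compressed: "c1a1c2a1b1a1c2a1b2"
Compressed length: 18

18


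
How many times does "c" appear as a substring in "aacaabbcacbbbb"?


Searching for "c" in "aacaabbcacbbbb"
Scanning each position:
  Position 0: "a" => no
  Position 1: "a" => no
  Position 2: "c" => MATCH
  Position 3: "a" => no
  Position 4: "a" => no
  Position 5: "b" => no
  Position 6: "b" => no
  Position 7: "c" => MATCH
  Position 8: "a" => no
  Position 9: "c" => MATCH
  Position 10: "b" => no
  Position 11: "b" => no
  Position 12: "b" => no
  Position 13: "b" => no
Total occurrences: 3

3


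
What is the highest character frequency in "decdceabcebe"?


Input: decdceabcebe
Character counts:
  'a': 1
  'b': 2
  'c': 3
  'd': 2
  'e': 4
Maximum frequency: 4

4


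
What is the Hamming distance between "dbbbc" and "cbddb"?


Comparing "dbbbc" and "cbddb" position by position:
  Position 0: 'd' vs 'c' => differ
  Position 1: 'b' vs 'b' => same
  Position 2: 'b' vs 'd' => differ
  Position 3: 'b' vs 'd' => differ
  Position 4: 'c' vs 'b' => differ
Total differences (Hamming distance): 4

4


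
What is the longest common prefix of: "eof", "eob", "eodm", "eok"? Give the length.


Words: eof, eob, eodm, eok
  Position 0: all 'e' => match
  Position 1: all 'o' => match
  Position 2: ('f', 'b', 'd', 'k') => mismatch, stop
LCP = "eo" (length 2)

2


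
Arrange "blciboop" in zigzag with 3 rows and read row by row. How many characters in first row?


Zigzag "blciboop" into 3 rows:
Placing characters:
  'b' => row 0
  'l' => row 1
  'c' => row 2
  'i' => row 1
  'b' => row 0
  'o' => row 1
  'o' => row 2
  'p' => row 1
Rows:
  Row 0: "bb"
  Row 1: "liop"
  Row 2: "co"
First row length: 2

2


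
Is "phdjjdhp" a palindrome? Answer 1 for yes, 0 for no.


Input: phdjjdhp
Reversed: phdjjdhp
  Compare pos 0 ('p') with pos 7 ('p'): match
  Compare pos 1 ('h') with pos 6 ('h'): match
  Compare pos 2 ('d') with pos 5 ('d'): match
  Compare pos 3 ('j') with pos 4 ('j'): match
Result: palindrome

1


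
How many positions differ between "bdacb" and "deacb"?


Comparing "bdacb" and "deacb" position by position:
  Position 0: 'b' vs 'd' => DIFFER
  Position 1: 'd' vs 'e' => DIFFER
  Position 2: 'a' vs 'a' => same
  Position 3: 'c' vs 'c' => same
  Position 4: 'b' vs 'b' => same
Positions that differ: 2

2


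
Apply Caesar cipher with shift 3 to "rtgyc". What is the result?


Caesar cipher: shift "rtgyc" by 3
  'r' (pos 17) + 3 = pos 20 = 'u'
  't' (pos 19) + 3 = pos 22 = 'w'
  'g' (pos 6) + 3 = pos 9 = 'j'
  'y' (pos 24) + 3 = pos 1 = 'b'
  'c' (pos 2) + 3 = pos 5 = 'f'
Result: uwjbf

uwjbf


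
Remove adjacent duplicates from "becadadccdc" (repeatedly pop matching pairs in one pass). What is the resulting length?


Input: becadadccdc
Stack-based adjacent duplicate removal:
  Read 'b': push. Stack: b
  Read 'e': push. Stack: be
  Read 'c': push. Stack: bec
  Read 'a': push. Stack: beca
  Read 'd': push. Stack: becad
  Read 'a': push. Stack: becada
  Read 'd': push. Stack: becadad
  Read 'c': push. Stack: becadadc
  Read 'c': matches stack top 'c' => pop. Stack: becadad
  Read 'd': matches stack top 'd' => pop. Stack: becada
  Read 'c': push. Stack: becadac
Final stack: "becadac" (length 7)

7


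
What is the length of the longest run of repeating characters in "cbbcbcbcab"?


Input: "cbbcbcbcab"
Scanning for longest run:
  Position 1 ('b'): new char, reset run to 1
  Position 2 ('b'): continues run of 'b', length=2
  Position 3 ('c'): new char, reset run to 1
  Position 4 ('b'): new char, reset run to 1
  Position 5 ('c'): new char, reset run to 1
  Position 6 ('b'): new char, reset run to 1
  Position 7 ('c'): new char, reset run to 1
  Position 8 ('a'): new char, reset run to 1
  Position 9 ('b'): new char, reset run to 1
Longest run: 'b' with length 2

2


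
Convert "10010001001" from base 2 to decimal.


Input: "10010001001" in base 2
Positional expansion:
  Digit '1' (value 1) x 2^10 = 1024
  Digit '0' (value 0) x 2^9 = 0
  Digit '0' (value 0) x 2^8 = 0
  Digit '1' (value 1) x 2^7 = 128
  Digit '0' (value 0) x 2^6 = 0
  Digit '0' (value 0) x 2^5 = 0
  Digit '0' (value 0) x 2^4 = 0
  Digit '1' (value 1) x 2^3 = 8
  Digit '0' (value 0) x 2^2 = 0
  Digit '0' (value 0) x 2^1 = 0
  Digit '1' (value 1) x 2^0 = 1
Sum = 1161

1161


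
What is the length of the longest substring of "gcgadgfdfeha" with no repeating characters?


Input: "gcgadgfdfeha"
Sliding window (track last position of each char):
  Position 0 ('g'): window [0,0] length 1 -- new best
  Position 1 ('c'): window [0,1] length 2 -- new best
  Position 2 ('g'): repeat (last at 0), move window start to 1
  Position 2 ('g'): window [1,2] length 2
  Position 3 ('a'): window [1,3] length 3 -- new best
  Position 4 ('d'): window [1,4] length 4 -- new best
  Position 5 ('g'): repeat (last at 2), move window start to 3
  Position 5 ('g'): window [3,5] length 3
  Position 6 ('f'): window [3,6] length 4
  Position 7 ('d'): repeat (last at 4), move window start to 5
  Position 7 ('d'): window [5,7] length 3
  Position 8 ('f'): repeat (last at 6), move window start to 7
  Position 8 ('f'): window [7,8] length 2
  Position 9 ('e'): window [7,9] length 3
  Position 10 ('h'): window [7,10] length 4
  Position 11 ('a'): window [7,11] length 5 -- new best
Longest substring with no repeats: "dfeha" with length 5

5


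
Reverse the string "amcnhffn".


Input: amcnhffn
Reading characters right to left:
  Position 7: 'n'
  Position 6: 'f'
  Position 5: 'f'
  Position 4: 'h'
  Position 3: 'n'
  Position 2: 'c'
  Position 1: 'm'
  Position 0: 'a'
Reversed: nffhncma

nffhncma


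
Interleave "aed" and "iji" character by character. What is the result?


Interleaving "aed" and "iji":
  Position 0: 'a' from first, 'i' from second => "ai"
  Position 1: 'e' from first, 'j' from second => "ej"
  Position 2: 'd' from first, 'i' from second => "di"
Result: aiejdi

aiejdi


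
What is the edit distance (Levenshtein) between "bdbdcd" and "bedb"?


Computing edit distance: "bdbdcd" -> "bedb"
DP table:
           b    e    d    b
      0    1    2    3    4
  b   1    0    1    2    3
  d   2    1    1    1    2
  b   3    2    2    2    1
  d   4    3    3    2    2
  c   5    4    4    3    3
  d   6    5    5    4    4
Edit distance = dp[6][4] = 4

4


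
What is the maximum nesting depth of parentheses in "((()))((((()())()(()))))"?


Input: "((()))((((()())()(()))))"
Tracking depth:
  Position 0 '(': depth becomes 1
  Position 1 '(': depth becomes 2
  Position 2 '(': depth becomes 3
  Position 3 ')': depth becomes 2
  Position 4 ')': depth becomes 1
  Position 5 ')': depth becomes 0
  Position 6 '(': depth becomes 1
  Position 7 '(': depth becomes 2
  Position 8 '(': depth becomes 3
  Position 9 '(': depth becomes 4
  Position 10 '(': depth becomes 5
  Position 11 ')': depth becomes 4
  Position 12 '(': depth becomes 5
  Position 13 ')': depth becomes 4
  Position 14 ')': depth becomes 3
  Position 15 '(': depth becomes 4
  Position 16 ')': depth becomes 3
  Position 17 '(': depth becomes 4
  Position 18 '(': depth becomes 5
  Position 19 ')': depth becomes 4
  Position 20 ')': depth becomes 3
  Position 21 ')': depth becomes 2
  Position 22 ')': depth becomes 1
  Position 23 ')': depth becomes 0
Maximum depth reached: 5

5


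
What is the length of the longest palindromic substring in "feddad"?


Input: "feddad"
Checking substrings for palindromes:
  [3:6] "dad" (len 3) => palindrome
  [2:4] "dd" (len 2) => palindrome
Longest palindromic substring: "dad" with length 3

3


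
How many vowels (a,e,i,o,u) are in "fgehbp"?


Input: fgehbp
Checking each character:
  'f' at position 0: consonant
  'g' at position 1: consonant
  'e' at position 2: vowel (running total: 1)
  'h' at position 3: consonant
  'b' at position 4: consonant
  'p' at position 5: consonant
Total vowels: 1

1


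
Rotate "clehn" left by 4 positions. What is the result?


Input: "clehn", rotate left by 4
First 4 characters: "cleh"
Remaining characters: "n"
Concatenate remaining + first: "n" + "cleh" = "ncleh"

ncleh


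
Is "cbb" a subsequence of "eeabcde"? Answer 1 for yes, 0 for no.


Check if "cbb" is a subsequence of "eeabcde"
Greedy scan:
  Position 0 ('e'): no match needed
  Position 1 ('e'): no match needed
  Position 2 ('a'): no match needed
  Position 3 ('b'): no match needed
  Position 4 ('c'): matches sub[0] = 'c'
  Position 5 ('d'): no match needed
  Position 6 ('e'): no match needed
Only matched 1/3 characters => not a subsequence

0


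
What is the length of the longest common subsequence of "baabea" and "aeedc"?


LCS of "baabea" and "aeedc"
DP table:
           a    e    e    d    c
      0    0    0    0    0    0
  b   0    0    0    0    0    0
  a   0    1    1    1    1    1
  a   0    1    1    1    1    1
  b   0    1    1    1    1    1
  e   0    1    2    2    2    2
  a   0    1    2    2    2    2
LCS length = dp[6][5] = 2

2


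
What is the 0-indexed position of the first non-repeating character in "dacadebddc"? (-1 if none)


Input: dacadebddc
Character frequencies:
  'a': 2
  'b': 1
  'c': 2
  'd': 4
  'e': 1
Scanning left to right for freq == 1:
  Position 0 ('d'): freq=4, skip
  Position 1 ('a'): freq=2, skip
  Position 2 ('c'): freq=2, skip
  Position 3 ('a'): freq=2, skip
  Position 4 ('d'): freq=4, skip
  Position 5 ('e'): unique! => answer = 5

5


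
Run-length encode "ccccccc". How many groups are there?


Input: ccccccc
Scanning for consecutive runs:
  Group 1: 'c' x 7 (positions 0-6)
Total groups: 1

1


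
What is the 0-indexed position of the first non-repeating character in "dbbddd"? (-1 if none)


Input: dbbddd
Character frequencies:
  'b': 2
  'd': 4
Scanning left to right for freq == 1:
  Position 0 ('d'): freq=4, skip
  Position 1 ('b'): freq=2, skip
  Position 2 ('b'): freq=2, skip
  Position 3 ('d'): freq=4, skip
  Position 4 ('d'): freq=4, skip
  Position 5 ('d'): freq=4, skip
  No unique character found => answer = -1

-1


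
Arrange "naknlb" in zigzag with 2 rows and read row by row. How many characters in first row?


Zigzag "naknlb" into 2 rows:
Placing characters:
  'n' => row 0
  'a' => row 1
  'k' => row 0
  'n' => row 1
  'l' => row 0
  'b' => row 1
Rows:
  Row 0: "nkl"
  Row 1: "anb"
First row length: 3

3


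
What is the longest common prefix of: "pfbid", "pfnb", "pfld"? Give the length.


Words: pfbid, pfnb, pfld
  Position 0: all 'p' => match
  Position 1: all 'f' => match
  Position 2: ('b', 'n', 'l') => mismatch, stop
LCP = "pf" (length 2)

2


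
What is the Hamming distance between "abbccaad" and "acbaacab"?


Comparing "abbccaad" and "acbaacab" position by position:
  Position 0: 'a' vs 'a' => same
  Position 1: 'b' vs 'c' => differ
  Position 2: 'b' vs 'b' => same
  Position 3: 'c' vs 'a' => differ
  Position 4: 'c' vs 'a' => differ
  Position 5: 'a' vs 'c' => differ
  Position 6: 'a' vs 'a' => same
  Position 7: 'd' vs 'b' => differ
Total differences (Hamming distance): 5

5


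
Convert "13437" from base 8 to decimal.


Input: "13437" in base 8
Positional expansion:
  Digit '1' (value 1) x 8^4 = 4096
  Digit '3' (value 3) x 8^3 = 1536
  Digit '4' (value 4) x 8^2 = 256
  Digit '3' (value 3) x 8^1 = 24
  Digit '7' (value 7) x 8^0 = 7
Sum = 5919

5919


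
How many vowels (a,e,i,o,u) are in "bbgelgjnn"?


Input: bbgelgjnn
Checking each character:
  'b' at position 0: consonant
  'b' at position 1: consonant
  'g' at position 2: consonant
  'e' at position 3: vowel (running total: 1)
  'l' at position 4: consonant
  'g' at position 5: consonant
  'j' at position 6: consonant
  'n' at position 7: consonant
  'n' at position 8: consonant
Total vowels: 1

1


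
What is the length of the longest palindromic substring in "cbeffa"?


Input: "cbeffa"
Checking substrings for palindromes:
  [3:5] "ff" (len 2) => palindrome
Longest palindromic substring: "ff" with length 2

2


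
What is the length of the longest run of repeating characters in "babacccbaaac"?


Input: "babacccbaaac"
Scanning for longest run:
  Position 1 ('a'): new char, reset run to 1
  Position 2 ('b'): new char, reset run to 1
  Position 3 ('a'): new char, reset run to 1
  Position 4 ('c'): new char, reset run to 1
  Position 5 ('c'): continues run of 'c', length=2
  Position 6 ('c'): continues run of 'c', length=3
  Position 7 ('b'): new char, reset run to 1
  Position 8 ('a'): new char, reset run to 1
  Position 9 ('a'): continues run of 'a', length=2
  Position 10 ('a'): continues run of 'a', length=3
  Position 11 ('c'): new char, reset run to 1
Longest run: 'c' with length 3

3


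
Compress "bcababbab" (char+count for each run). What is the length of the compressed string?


Input: bcababbab
Runs:
  'b' x 1 => "b1"
  'c' x 1 => "c1"
  'a' x 1 => "a1"
  'b' x 1 => "b1"
  'a' x 1 => "a1"
  'b' x 2 => "b2"
  'a' x 1 => "a1"
  'b' x 1 => "b1"
Compressed: "b1c1a1b1a1b2a1b1"
Compressed length: 16

16


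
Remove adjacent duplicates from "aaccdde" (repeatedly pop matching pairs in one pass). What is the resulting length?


Input: aaccdde
Stack-based adjacent duplicate removal:
  Read 'a': push. Stack: a
  Read 'a': matches stack top 'a' => pop. Stack: (empty)
  Read 'c': push. Stack: c
  Read 'c': matches stack top 'c' => pop. Stack: (empty)
  Read 'd': push. Stack: d
  Read 'd': matches stack top 'd' => pop. Stack: (empty)
  Read 'e': push. Stack: e
Final stack: "e" (length 1)

1


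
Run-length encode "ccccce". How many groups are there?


Input: ccccce
Scanning for consecutive runs:
  Group 1: 'c' x 5 (positions 0-4)
  Group 2: 'e' x 1 (positions 5-5)
Total groups: 2

2


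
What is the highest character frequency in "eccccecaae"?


Input: eccccecaae
Character counts:
  'a': 2
  'c': 5
  'e': 3
Maximum frequency: 5

5


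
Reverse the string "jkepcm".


Input: jkepcm
Reading characters right to left:
  Position 5: 'm'
  Position 4: 'c'
  Position 3: 'p'
  Position 2: 'e'
  Position 1: 'k'
  Position 0: 'j'
Reversed: mcpekj

mcpekj


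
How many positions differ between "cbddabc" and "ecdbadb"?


Comparing "cbddabc" and "ecdbadb" position by position:
  Position 0: 'c' vs 'e' => DIFFER
  Position 1: 'b' vs 'c' => DIFFER
  Position 2: 'd' vs 'd' => same
  Position 3: 'd' vs 'b' => DIFFER
  Position 4: 'a' vs 'a' => same
  Position 5: 'b' vs 'd' => DIFFER
  Position 6: 'c' vs 'b' => DIFFER
Positions that differ: 5

5


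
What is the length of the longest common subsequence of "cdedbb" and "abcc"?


LCS of "cdedbb" and "abcc"
DP table:
           a    b    c    c
      0    0    0    0    0
  c   0    0    0    1    1
  d   0    0    0    1    1
  e   0    0    0    1    1
  d   0    0    0    1    1
  b   0    0    1    1    1
  b   0    0    1    1    1
LCS length = dp[6][4] = 1

1


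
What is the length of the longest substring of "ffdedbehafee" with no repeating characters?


Input: "ffdedbehafee"
Sliding window (track last position of each char):
  Position 0 ('f'): window [0,0] length 1 -- new best
  Position 1 ('f'): repeat (last at 0), move window start to 1
  Position 1 ('f'): window [1,1] length 1
  Position 2 ('d'): window [1,2] length 2 -- new best
  Position 3 ('e'): window [1,3] length 3 -- new best
  Position 4 ('d'): repeat (last at 2), move window start to 3
  Position 4 ('d'): window [3,4] length 2
  Position 5 ('b'): window [3,5] length 3
  Position 6 ('e'): repeat (last at 3), move window start to 4
  Position 6 ('e'): window [4,6] length 3
  Position 7 ('h'): window [4,7] length 4 -- new best
  Position 8 ('a'): window [4,8] length 5 -- new best
  Position 9 ('f'): window [4,9] length 6 -- new best
  Position 10 ('e'): repeat (last at 6), move window start to 7
  Position 10 ('e'): window [7,10] length 4
  Position 11 ('e'): repeat (last at 10), move window start to 11
  Position 11 ('e'): window [11,11] length 1
Longest substring with no repeats: "dbehaf" with length 6

6


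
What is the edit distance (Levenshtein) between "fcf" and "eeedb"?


Computing edit distance: "fcf" -> "eeedb"
DP table:
           e    e    e    d    b
      0    1    2    3    4    5
  f   1    1    2    3    4    5
  c   2    2    2    3    4    5
  f   3    3    3    3    4    5
Edit distance = dp[3][5] = 5

5


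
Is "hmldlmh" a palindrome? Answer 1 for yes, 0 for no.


Input: hmldlmh
Reversed: hmldlmh
  Compare pos 0 ('h') with pos 6 ('h'): match
  Compare pos 1 ('m') with pos 5 ('m'): match
  Compare pos 2 ('l') with pos 4 ('l'): match
Result: palindrome

1


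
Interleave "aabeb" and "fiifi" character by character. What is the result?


Interleaving "aabeb" and "fiifi":
  Position 0: 'a' from first, 'f' from second => "af"
  Position 1: 'a' from first, 'i' from second => "ai"
  Position 2: 'b' from first, 'i' from second => "bi"
  Position 3: 'e' from first, 'f' from second => "ef"
  Position 4: 'b' from first, 'i' from second => "bi"
Result: afaibiefbi

afaibiefbi


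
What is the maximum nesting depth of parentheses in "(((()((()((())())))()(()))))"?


Input: "(((()((()((())())))()(()))))"
Tracking depth:
  Position 0 '(': depth becomes 1
  Position 1 '(': depth becomes 2
  Position 2 '(': depth becomes 3
  Position 3 '(': depth becomes 4
  Position 4 ')': depth becomes 3
  Position 5 '(': depth becomes 4
  Position 6 '(': depth becomes 5
  Position 7 '(': depth becomes 6
  Position 8 ')': depth becomes 5
  Position 9 '(': depth becomes 6
  Position 10 '(': depth becomes 7
  Position 11 '(': depth becomes 8
  Position 12 ')': depth becomes 7
  Position 13 ')': depth becomes 6
  Position 14 '(': depth becomes 7
  Position 15 ')': depth becomes 6
  Position 16 ')': depth becomes 5
  Position 17 ')': depth becomes 4
  Position 18 ')': depth becomes 3
  Position 19 '(': depth becomes 4
  Position 20 ')': depth becomes 3
  Position 21 '(': depth becomes 4
  Position 22 '(': depth becomes 5
  Position 23 ')': depth becomes 4
  Position 24 ')': depth becomes 3
  Position 25 ')': depth becomes 2
  Position 26 ')': depth becomes 1
  Position 27 ')': depth becomes 0
Maximum depth reached: 8

8


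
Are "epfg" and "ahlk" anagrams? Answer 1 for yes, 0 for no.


Strings: "epfg", "ahlk"
Sorted first:  efgp
Sorted second: ahkl
Differ at position 0: 'e' vs 'a' => not anagrams

0


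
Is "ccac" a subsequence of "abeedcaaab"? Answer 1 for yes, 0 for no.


Check if "ccac" is a subsequence of "abeedcaaab"
Greedy scan:
  Position 0 ('a'): no match needed
  Position 1 ('b'): no match needed
  Position 2 ('e'): no match needed
  Position 3 ('e'): no match needed
  Position 4 ('d'): no match needed
  Position 5 ('c'): matches sub[0] = 'c'
  Position 6 ('a'): no match needed
  Position 7 ('a'): no match needed
  Position 8 ('a'): no match needed
  Position 9 ('b'): no match needed
Only matched 1/4 characters => not a subsequence

0


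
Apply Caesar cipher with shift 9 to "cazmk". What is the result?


Caesar cipher: shift "cazmk" by 9
  'c' (pos 2) + 9 = pos 11 = 'l'
  'a' (pos 0) + 9 = pos 9 = 'j'
  'z' (pos 25) + 9 = pos 8 = 'i'
  'm' (pos 12) + 9 = pos 21 = 'v'
  'k' (pos 10) + 9 = pos 19 = 't'
Result: ljivt

ljivt


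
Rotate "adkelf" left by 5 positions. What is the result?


Input: "adkelf", rotate left by 5
First 5 characters: "adkel"
Remaining characters: "f"
Concatenate remaining + first: "f" + "adkel" = "fadkel"

fadkel


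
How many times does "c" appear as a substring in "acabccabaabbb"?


Searching for "c" in "acabccabaabbb"
Scanning each position:
  Position 0: "a" => no
  Position 1: "c" => MATCH
  Position 2: "a" => no
  Position 3: "b" => no
  Position 4: "c" => MATCH
  Position 5: "c" => MATCH
  Position 6: "a" => no
  Position 7: "b" => no
  Position 8: "a" => no
  Position 9: "a" => no
  Position 10: "b" => no
  Position 11: "b" => no
  Position 12: "b" => no
Total occurrences: 3

3


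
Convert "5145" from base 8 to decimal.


Input: "5145" in base 8
Positional expansion:
  Digit '5' (value 5) x 8^3 = 2560
  Digit '1' (value 1) x 8^2 = 64
  Digit '4' (value 4) x 8^1 = 32
  Digit '5' (value 5) x 8^0 = 5
Sum = 2661

2661


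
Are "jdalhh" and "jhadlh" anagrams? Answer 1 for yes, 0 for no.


Strings: "jdalhh", "jhadlh"
Sorted first:  adhhjl
Sorted second: adhhjl
Sorted forms match => anagrams

1


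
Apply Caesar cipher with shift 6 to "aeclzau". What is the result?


Caesar cipher: shift "aeclzau" by 6
  'a' (pos 0) + 6 = pos 6 = 'g'
  'e' (pos 4) + 6 = pos 10 = 'k'
  'c' (pos 2) + 6 = pos 8 = 'i'
  'l' (pos 11) + 6 = pos 17 = 'r'
  'z' (pos 25) + 6 = pos 5 = 'f'
  'a' (pos 0) + 6 = pos 6 = 'g'
  'u' (pos 20) + 6 = pos 0 = 'a'
Result: gkirfga

gkirfga


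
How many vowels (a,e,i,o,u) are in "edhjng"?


Input: edhjng
Checking each character:
  'e' at position 0: vowel (running total: 1)
  'd' at position 1: consonant
  'h' at position 2: consonant
  'j' at position 3: consonant
  'n' at position 4: consonant
  'g' at position 5: consonant
Total vowels: 1

1


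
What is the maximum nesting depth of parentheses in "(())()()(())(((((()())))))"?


Input: "(())()()(())(((((()())))))"
Tracking depth:
  Position 0 '(': depth becomes 1
  Position 1 '(': depth becomes 2
  Position 2 ')': depth becomes 1
  Position 3 ')': depth becomes 0
  Position 4 '(': depth becomes 1
  Position 5 ')': depth becomes 0
  Position 6 '(': depth becomes 1
  Position 7 ')': depth becomes 0
  Position 8 '(': depth becomes 1
  Position 9 '(': depth becomes 2
  Position 10 ')': depth becomes 1
  Position 11 ')': depth becomes 0
  Position 12 '(': depth becomes 1
  Position 13 '(': depth becomes 2
  Position 14 '(': depth becomes 3
  Position 15 '(': depth becomes 4
  Position 16 '(': depth becomes 5
  Position 17 '(': depth becomes 6
  Position 18 ')': depth becomes 5
  Position 19 '(': depth becomes 6
  Position 20 ')': depth becomes 5
  Position 21 ')': depth becomes 4
  Position 22 ')': depth becomes 3
  Position 23 ')': depth becomes 2
  Position 24 ')': depth becomes 1
  Position 25 ')': depth becomes 0
Maximum depth reached: 6

6


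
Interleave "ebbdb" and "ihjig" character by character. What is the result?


Interleaving "ebbdb" and "ihjig":
  Position 0: 'e' from first, 'i' from second => "ei"
  Position 1: 'b' from first, 'h' from second => "bh"
  Position 2: 'b' from first, 'j' from second => "bj"
  Position 3: 'd' from first, 'i' from second => "di"
  Position 4: 'b' from first, 'g' from second => "bg"
Result: eibhbjdibg

eibhbjdibg


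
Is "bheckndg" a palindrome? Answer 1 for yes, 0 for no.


Input: bheckndg
Reversed: gdnkcehb
  Compare pos 0 ('b') with pos 7 ('g'): MISMATCH
  Compare pos 1 ('h') with pos 6 ('d'): MISMATCH
  Compare pos 2 ('e') with pos 5 ('n'): MISMATCH
  Compare pos 3 ('c') with pos 4 ('k'): MISMATCH
Result: not a palindrome

0


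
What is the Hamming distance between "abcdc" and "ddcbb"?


Comparing "abcdc" and "ddcbb" position by position:
  Position 0: 'a' vs 'd' => differ
  Position 1: 'b' vs 'd' => differ
  Position 2: 'c' vs 'c' => same
  Position 3: 'd' vs 'b' => differ
  Position 4: 'c' vs 'b' => differ
Total differences (Hamming distance): 4

4


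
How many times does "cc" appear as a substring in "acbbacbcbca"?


Searching for "cc" in "acbbacbcbca"
Scanning each position:
  Position 0: "ac" => no
  Position 1: "cb" => no
  Position 2: "bb" => no
  Position 3: "ba" => no
  Position 4: "ac" => no
  Position 5: "cb" => no
  Position 6: "bc" => no
  Position 7: "cb" => no
  Position 8: "bc" => no
  Position 9: "ca" => no
Total occurrences: 0

0


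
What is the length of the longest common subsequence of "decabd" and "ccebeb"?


LCS of "decabd" and "ccebeb"
DP table:
           c    c    e    b    e    b
      0    0    0    0    0    0    0
  d   0    0    0    0    0    0    0
  e   0    0    0    1    1    1    1
  c   0    1    1    1    1    1    1
  a   0    1    1    1    1    1    1
  b   0    1    1    1    2    2    2
  d   0    1    1    1    2    2    2
LCS length = dp[6][6] = 2

2


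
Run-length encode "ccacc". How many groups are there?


Input: ccacc
Scanning for consecutive runs:
  Group 1: 'c' x 2 (positions 0-1)
  Group 2: 'a' x 1 (positions 2-2)
  Group 3: 'c' x 2 (positions 3-4)
Total groups: 3

3


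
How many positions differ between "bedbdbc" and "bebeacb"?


Comparing "bedbdbc" and "bebeacb" position by position:
  Position 0: 'b' vs 'b' => same
  Position 1: 'e' vs 'e' => same
  Position 2: 'd' vs 'b' => DIFFER
  Position 3: 'b' vs 'e' => DIFFER
  Position 4: 'd' vs 'a' => DIFFER
  Position 5: 'b' vs 'c' => DIFFER
  Position 6: 'c' vs 'b' => DIFFER
Positions that differ: 5

5


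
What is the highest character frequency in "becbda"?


Input: becbda
Character counts:
  'a': 1
  'b': 2
  'c': 1
  'd': 1
  'e': 1
Maximum frequency: 2

2


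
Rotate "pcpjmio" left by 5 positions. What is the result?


Input: "pcpjmio", rotate left by 5
First 5 characters: "pcpjm"
Remaining characters: "io"
Concatenate remaining + first: "io" + "pcpjm" = "iopcpjm"

iopcpjm


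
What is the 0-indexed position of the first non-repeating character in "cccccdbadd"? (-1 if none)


Input: cccccdbadd
Character frequencies:
  'a': 1
  'b': 1
  'c': 5
  'd': 3
Scanning left to right for freq == 1:
  Position 0 ('c'): freq=5, skip
  Position 1 ('c'): freq=5, skip
  Position 2 ('c'): freq=5, skip
  Position 3 ('c'): freq=5, skip
  Position 4 ('c'): freq=5, skip
  Position 5 ('d'): freq=3, skip
  Position 6 ('b'): unique! => answer = 6

6


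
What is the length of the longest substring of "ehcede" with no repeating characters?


Input: "ehcede"
Sliding window (track last position of each char):
  Position 0 ('e'): window [0,0] length 1 -- new best
  Position 1 ('h'): window [0,1] length 2 -- new best
  Position 2 ('c'): window [0,2] length 3 -- new best
  Position 3 ('e'): repeat (last at 0), move window start to 1
  Position 3 ('e'): window [1,3] length 3
  Position 4 ('d'): window [1,4] length 4 -- new best
  Position 5 ('e'): repeat (last at 3), move window start to 4
  Position 5 ('e'): window [4,5] length 2
Longest substring with no repeats: "hced" with length 4

4


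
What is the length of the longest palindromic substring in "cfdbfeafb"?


Input: "cfdbfeafb"
Checking substrings for palindromes:
  No multi-char palindromic substrings found
Longest palindromic substring: "c" with length 1

1


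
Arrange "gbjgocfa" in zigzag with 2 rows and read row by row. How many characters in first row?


Zigzag "gbjgocfa" into 2 rows:
Placing characters:
  'g' => row 0
  'b' => row 1
  'j' => row 0
  'g' => row 1
  'o' => row 0
  'c' => row 1
  'f' => row 0
  'a' => row 1
Rows:
  Row 0: "gjof"
  Row 1: "bgca"
First row length: 4

4


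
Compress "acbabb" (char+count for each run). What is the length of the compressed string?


Input: acbabb
Runs:
  'a' x 1 => "a1"
  'c' x 1 => "c1"
  'b' x 1 => "b1"
  'a' x 1 => "a1"
  'b' x 2 => "b2"
Compressed: "a1c1b1a1b2"
Compressed length: 10

10


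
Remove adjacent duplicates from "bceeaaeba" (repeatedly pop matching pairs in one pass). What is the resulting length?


Input: bceeaaeba
Stack-based adjacent duplicate removal:
  Read 'b': push. Stack: b
  Read 'c': push. Stack: bc
  Read 'e': push. Stack: bce
  Read 'e': matches stack top 'e' => pop. Stack: bc
  Read 'a': push. Stack: bca
  Read 'a': matches stack top 'a' => pop. Stack: bc
  Read 'e': push. Stack: bce
  Read 'b': push. Stack: bceb
  Read 'a': push. Stack: bceba
Final stack: "bceba" (length 5)

5


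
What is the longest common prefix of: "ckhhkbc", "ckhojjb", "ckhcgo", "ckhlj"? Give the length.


Words: ckhhkbc, ckhojjb, ckhcgo, ckhlj
  Position 0: all 'c' => match
  Position 1: all 'k' => match
  Position 2: all 'h' => match
  Position 3: ('h', 'o', 'c', 'l') => mismatch, stop
LCP = "ckh" (length 3)

3


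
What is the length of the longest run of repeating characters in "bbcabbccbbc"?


Input: "bbcabbccbbc"
Scanning for longest run:
  Position 1 ('b'): continues run of 'b', length=2
  Position 2 ('c'): new char, reset run to 1
  Position 3 ('a'): new char, reset run to 1
  Position 4 ('b'): new char, reset run to 1
  Position 5 ('b'): continues run of 'b', length=2
  Position 6 ('c'): new char, reset run to 1
  Position 7 ('c'): continues run of 'c', length=2
  Position 8 ('b'): new char, reset run to 1
  Position 9 ('b'): continues run of 'b', length=2
  Position 10 ('c'): new char, reset run to 1
Longest run: 'b' with length 2

2


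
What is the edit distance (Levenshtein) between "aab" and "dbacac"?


Computing edit distance: "aab" -> "dbacac"
DP table:
           d    b    a    c    a    c
      0    1    2    3    4    5    6
  a   1    1    2    2    3    4    5
  a   2    2    2    2    3    3    4
  b   3    3    2    3    3    4    4
Edit distance = dp[3][6] = 4

4


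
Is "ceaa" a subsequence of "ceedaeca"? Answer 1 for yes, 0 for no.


Check if "ceaa" is a subsequence of "ceedaeca"
Greedy scan:
  Position 0 ('c'): matches sub[0] = 'c'
  Position 1 ('e'): matches sub[1] = 'e'
  Position 2 ('e'): no match needed
  Position 3 ('d'): no match needed
  Position 4 ('a'): matches sub[2] = 'a'
  Position 5 ('e'): no match needed
  Position 6 ('c'): no match needed
  Position 7 ('a'): matches sub[3] = 'a'
All 4 characters matched => is a subsequence

1


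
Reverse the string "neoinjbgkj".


Input: neoinjbgkj
Reading characters right to left:
  Position 9: 'j'
  Position 8: 'k'
  Position 7: 'g'
  Position 6: 'b'
  Position 5: 'j'
  Position 4: 'n'
  Position 3: 'i'
  Position 2: 'o'
  Position 1: 'e'
  Position 0: 'n'
Reversed: jkgbjnioen

jkgbjnioen


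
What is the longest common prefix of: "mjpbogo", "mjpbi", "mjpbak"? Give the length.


Words: mjpbogo, mjpbi, mjpbak
  Position 0: all 'm' => match
  Position 1: all 'j' => match
  Position 2: all 'p' => match
  Position 3: all 'b' => match
  Position 4: ('o', 'i', 'a') => mismatch, stop
LCP = "mjpb" (length 4)

4


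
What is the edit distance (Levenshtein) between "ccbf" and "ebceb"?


Computing edit distance: "ccbf" -> "ebceb"
DP table:
           e    b    c    e    b
      0    1    2    3    4    5
  c   1    1    2    2    3    4
  c   2    2    2    2    3    4
  b   3    3    2    3    3    3
  f   4    4    3    3    4    4
Edit distance = dp[4][5] = 4

4


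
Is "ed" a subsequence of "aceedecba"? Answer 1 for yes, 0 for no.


Check if "ed" is a subsequence of "aceedecba"
Greedy scan:
  Position 0 ('a'): no match needed
  Position 1 ('c'): no match needed
  Position 2 ('e'): matches sub[0] = 'e'
  Position 3 ('e'): no match needed
  Position 4 ('d'): matches sub[1] = 'd'
  Position 5 ('e'): no match needed
  Position 6 ('c'): no match needed
  Position 7 ('b'): no match needed
  Position 8 ('a'): no match needed
All 2 characters matched => is a subsequence

1


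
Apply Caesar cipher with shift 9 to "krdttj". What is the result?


Caesar cipher: shift "krdttj" by 9
  'k' (pos 10) + 9 = pos 19 = 't'
  'r' (pos 17) + 9 = pos 0 = 'a'
  'd' (pos 3) + 9 = pos 12 = 'm'
  't' (pos 19) + 9 = pos 2 = 'c'
  't' (pos 19) + 9 = pos 2 = 'c'
  'j' (pos 9) + 9 = pos 18 = 's'
Result: tamccs

tamccs


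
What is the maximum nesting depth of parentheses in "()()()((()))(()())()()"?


Input: "()()()((()))(()())()()"
Tracking depth:
  Position 0 '(': depth becomes 1
  Position 1 ')': depth becomes 0
  Position 2 '(': depth becomes 1
  Position 3 ')': depth becomes 0
  Position 4 '(': depth becomes 1
  Position 5 ')': depth becomes 0
  Position 6 '(': depth becomes 1
  Position 7 '(': depth becomes 2
  Position 8 '(': depth becomes 3
  Position 9 ')': depth becomes 2
  Position 10 ')': depth becomes 1
  Position 11 ')': depth becomes 0
  Position 12 '(': depth becomes 1
  Position 13 '(': depth becomes 2
  Position 14 ')': depth becomes 1
  Position 15 '(': depth becomes 2
  Position 16 ')': depth becomes 1
  Position 17 ')': depth becomes 0
  Position 18 '(': depth becomes 1
  Position 19 ')': depth becomes 0
  Position 20 '(': depth becomes 1
  Position 21 ')': depth becomes 0
Maximum depth reached: 3

3


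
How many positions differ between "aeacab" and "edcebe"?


Comparing "aeacab" and "edcebe" position by position:
  Position 0: 'a' vs 'e' => DIFFER
  Position 1: 'e' vs 'd' => DIFFER
  Position 2: 'a' vs 'c' => DIFFER
  Position 3: 'c' vs 'e' => DIFFER
  Position 4: 'a' vs 'b' => DIFFER
  Position 5: 'b' vs 'e' => DIFFER
Positions that differ: 6

6


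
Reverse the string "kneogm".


Input: kneogm
Reading characters right to left:
  Position 5: 'm'
  Position 4: 'g'
  Position 3: 'o'
  Position 2: 'e'
  Position 1: 'n'
  Position 0: 'k'
Reversed: mgoenk

mgoenk


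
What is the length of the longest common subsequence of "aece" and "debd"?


LCS of "aece" and "debd"
DP table:
           d    e    b    d
      0    0    0    0    0
  a   0    0    0    0    0
  e   0    0    1    1    1
  c   0    0    1    1    1
  e   0    0    1    1    1
LCS length = dp[4][4] = 1

1


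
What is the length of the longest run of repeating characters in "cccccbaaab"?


Input: "cccccbaaab"
Scanning for longest run:
  Position 1 ('c'): continues run of 'c', length=2
  Position 2 ('c'): continues run of 'c', length=3
  Position 3 ('c'): continues run of 'c', length=4
  Position 4 ('c'): continues run of 'c', length=5
  Position 5 ('b'): new char, reset run to 1
  Position 6 ('a'): new char, reset run to 1
  Position 7 ('a'): continues run of 'a', length=2
  Position 8 ('a'): continues run of 'a', length=3
  Position 9 ('b'): new char, reset run to 1
Longest run: 'c' with length 5

5


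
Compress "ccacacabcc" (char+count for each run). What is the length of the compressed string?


Input: ccacacabcc
Runs:
  'c' x 2 => "c2"
  'a' x 1 => "a1"
  'c' x 1 => "c1"
  'a' x 1 => "a1"
  'c' x 1 => "c1"
  'a' x 1 => "a1"
  'b' x 1 => "b1"
  'c' x 2 => "c2"
Compressed: "c2a1c1a1c1a1b1c2"
Compressed length: 16

16


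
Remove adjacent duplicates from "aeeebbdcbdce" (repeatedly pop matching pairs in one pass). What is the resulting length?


Input: aeeebbdcbdce
Stack-based adjacent duplicate removal:
  Read 'a': push. Stack: a
  Read 'e': push. Stack: ae
  Read 'e': matches stack top 'e' => pop. Stack: a
  Read 'e': push. Stack: ae
  Read 'b': push. Stack: aeb
  Read 'b': matches stack top 'b' => pop. Stack: ae
  Read 'd': push. Stack: aed
  Read 'c': push. Stack: aedc
  Read 'b': push. Stack: aedcb
  Read 'd': push. Stack: aedcbd
  Read 'c': push. Stack: aedcbdc
  Read 'e': push. Stack: aedcbdce
Final stack: "aedcbdce" (length 8)

8


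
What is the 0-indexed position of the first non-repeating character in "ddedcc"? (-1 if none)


Input: ddedcc
Character frequencies:
  'c': 2
  'd': 3
  'e': 1
Scanning left to right for freq == 1:
  Position 0 ('d'): freq=3, skip
  Position 1 ('d'): freq=3, skip
  Position 2 ('e'): unique! => answer = 2

2


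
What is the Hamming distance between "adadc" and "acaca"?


Comparing "adadc" and "acaca" position by position:
  Position 0: 'a' vs 'a' => same
  Position 1: 'd' vs 'c' => differ
  Position 2: 'a' vs 'a' => same
  Position 3: 'd' vs 'c' => differ
  Position 4: 'c' vs 'a' => differ
Total differences (Hamming distance): 3

3


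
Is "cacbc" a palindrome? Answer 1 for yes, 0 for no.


Input: cacbc
Reversed: cbcac
  Compare pos 0 ('c') with pos 4 ('c'): match
  Compare pos 1 ('a') with pos 3 ('b'): MISMATCH
Result: not a palindrome

0


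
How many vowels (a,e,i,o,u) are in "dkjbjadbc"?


Input: dkjbjadbc
Checking each character:
  'd' at position 0: consonant
  'k' at position 1: consonant
  'j' at position 2: consonant
  'b' at position 3: consonant
  'j' at position 4: consonant
  'a' at position 5: vowel (running total: 1)
  'd' at position 6: consonant
  'b' at position 7: consonant
  'c' at position 8: consonant
Total vowels: 1

1


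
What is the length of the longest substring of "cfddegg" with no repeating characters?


Input: "cfddegg"
Sliding window (track last position of each char):
  Position 0 ('c'): window [0,0] length 1 -- new best
  Position 1 ('f'): window [0,1] length 2 -- new best
  Position 2 ('d'): window [0,2] length 3 -- new best
  Position 3 ('d'): repeat (last at 2), move window start to 3
  Position 3 ('d'): window [3,3] length 1
  Position 4 ('e'): window [3,4] length 2
  Position 5 ('g'): window [3,5] length 3
  Position 6 ('g'): repeat (last at 5), move window start to 6
  Position 6 ('g'): window [6,6] length 1
Longest substring with no repeats: "cfd" with length 3

3


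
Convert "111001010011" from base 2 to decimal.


Input: "111001010011" in base 2
Positional expansion:
  Digit '1' (value 1) x 2^11 = 2048
  Digit '1' (value 1) x 2^10 = 1024
  Digit '1' (value 1) x 2^9 = 512
  Digit '0' (value 0) x 2^8 = 0
  Digit '0' (value 0) x 2^7 = 0
  Digit '1' (value 1) x 2^6 = 64
  Digit '0' (value 0) x 2^5 = 0
  Digit '1' (value 1) x 2^4 = 16
  Digit '0' (value 0) x 2^3 = 0
  Digit '0' (value 0) x 2^2 = 0
  Digit '1' (value 1) x 2^1 = 2
  Digit '1' (value 1) x 2^0 = 1
Sum = 3667

3667


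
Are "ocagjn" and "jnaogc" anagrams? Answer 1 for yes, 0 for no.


Strings: "ocagjn", "jnaogc"
Sorted first:  acgjno
Sorted second: acgjno
Sorted forms match => anagrams

1


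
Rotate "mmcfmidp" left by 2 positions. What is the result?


Input: "mmcfmidp", rotate left by 2
First 2 characters: "mm"
Remaining characters: "cfmidp"
Concatenate remaining + first: "cfmidp" + "mm" = "cfmidpmm"

cfmidpmm


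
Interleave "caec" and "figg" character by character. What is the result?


Interleaving "caec" and "figg":
  Position 0: 'c' from first, 'f' from second => "cf"
  Position 1: 'a' from first, 'i' from second => "ai"
  Position 2: 'e' from first, 'g' from second => "eg"
  Position 3: 'c' from first, 'g' from second => "cg"
Result: cfaiegcg

cfaiegcg


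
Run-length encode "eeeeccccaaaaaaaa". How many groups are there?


Input: eeeeccccaaaaaaaa
Scanning for consecutive runs:
  Group 1: 'e' x 4 (positions 0-3)
  Group 2: 'c' x 4 (positions 4-7)
  Group 3: 'a' x 8 (positions 8-15)
Total groups: 3

3


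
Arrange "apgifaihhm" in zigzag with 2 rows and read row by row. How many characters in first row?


Zigzag "apgifaihhm" into 2 rows:
Placing characters:
  'a' => row 0
  'p' => row 1
  'g' => row 0
  'i' => row 1
  'f' => row 0
  'a' => row 1
  'i' => row 0
  'h' => row 1
  'h' => row 0
  'm' => row 1
Rows:
  Row 0: "agfih"
  Row 1: "piahm"
First row length: 5

5


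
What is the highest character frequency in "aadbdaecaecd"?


Input: aadbdaecaecd
Character counts:
  'a': 4
  'b': 1
  'c': 2
  'd': 3
  'e': 2
Maximum frequency: 4

4
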